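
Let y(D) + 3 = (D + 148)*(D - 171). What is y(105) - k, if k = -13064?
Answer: -3637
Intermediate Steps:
y(D) = -3 + (-171 + D)*(148 + D) (y(D) = -3 + (D + 148)*(D - 171) = -3 + (148 + D)*(-171 + D) = -3 + (-171 + D)*(148 + D))
y(105) - k = (-25311 + 105² - 23*105) - 1*(-13064) = (-25311 + 11025 - 2415) + 13064 = -16701 + 13064 = -3637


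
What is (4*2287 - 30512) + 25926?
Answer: 4562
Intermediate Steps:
(4*2287 - 30512) + 25926 = (9148 - 30512) + 25926 = -21364 + 25926 = 4562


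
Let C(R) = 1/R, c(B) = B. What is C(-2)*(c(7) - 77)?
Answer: 35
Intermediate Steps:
C(-2)*(c(7) - 77) = (7 - 77)/(-2) = -½*(-70) = 35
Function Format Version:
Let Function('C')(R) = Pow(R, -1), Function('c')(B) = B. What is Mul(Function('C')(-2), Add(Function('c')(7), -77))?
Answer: 35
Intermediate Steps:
Mul(Function('C')(-2), Add(Function('c')(7), -77)) = Mul(Pow(-2, -1), Add(7, -77)) = Mul(Rational(-1, 2), -70) = 35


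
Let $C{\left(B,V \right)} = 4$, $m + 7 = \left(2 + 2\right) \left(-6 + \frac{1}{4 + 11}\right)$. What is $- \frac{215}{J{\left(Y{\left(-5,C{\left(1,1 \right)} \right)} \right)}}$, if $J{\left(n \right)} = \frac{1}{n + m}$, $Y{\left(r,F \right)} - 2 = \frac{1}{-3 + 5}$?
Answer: $\frac{36421}{6} \approx 6070.2$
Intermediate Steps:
$m = - \frac{461}{15}$ ($m = -7 + \left(2 + 2\right) \left(-6 + \frac{1}{4 + 11}\right) = -7 + 4 \left(-6 + \frac{1}{15}\right) = -7 + 4 \left(- \frac{89}{15}\right) = -7 - \frac{356}{15} = - \frac{461}{15} \approx -30.733$)
$Y{\left(r,F \right)} = \frac{5}{2}$ ($Y{\left(r,F \right)} = 2 + \frac{1}{-3 + 5} = 2 + \frac{1}{2} = \frac{5}{2}$)
$J{\left(n \right)} = \frac{1}{- \frac{461}{15} + n}$ ($J{\left(n \right)} = \frac{1}{n - \frac{461}{15}} = \frac{1}{- \frac{461}{15} + n}$)
$- \frac{215}{J{\left(Y{\left(-5,C{\left(1,1 \right)} \right)} \right)}} = - \frac{215}{15 \frac{1}{-461 + 15 \cdot \frac{5}{2}}} = - \frac{215}{15 \frac{1}{-461 + \frac{75}{2}}} = - \frac{215}{15 \frac{1}{- \frac{847}{2}}} = - \frac{215}{15 \left(- \frac{2}{847}\right)} = - \frac{215}{- \frac{30}{847}} = \left(-215\right) \left(- \frac{847}{30}\right) = \frac{36421}{6}$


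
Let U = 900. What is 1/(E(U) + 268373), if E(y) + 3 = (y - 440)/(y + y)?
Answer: 90/24153323 ≈ 3.7262e-6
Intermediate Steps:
E(y) = -3 + (-440 + y)/(2*y) (E(y) = -3 + (y - 440)/(y + y) = -3 + (-440 + y)/((2*y)) = -3 + (-440 + y)*(1/(2*y)) = -3 + (-440 + y)/(2*y))
1/(E(U) + 268373) = 1/((-5/2 - 220/900) + 268373) = 1/((-5/2 - 220*1/900) + 268373) = 1/((-5/2 - 11/45) + 268373) = 1/(-247/90 + 268373) = 1/(24153323/90) = 90/24153323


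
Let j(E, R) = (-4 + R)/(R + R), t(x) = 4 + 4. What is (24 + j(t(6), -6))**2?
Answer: 22201/36 ≈ 616.69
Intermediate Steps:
t(x) = 8
j(E, R) = (-4 + R)/(2*R) (j(E, R) = (-4 + R)/((2*R)) = (-4 + R)*(1/(2*R)) = (-4 + R)/(2*R))
(24 + j(t(6), -6))**2 = (24 + (1/2)*(-4 - 6)/(-6))**2 = (24 + (1/2)*(-1/6)*(-10))**2 = (24 + 5/6)**2 = (149/6)**2 = 22201/36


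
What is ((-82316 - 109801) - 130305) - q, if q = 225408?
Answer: -547830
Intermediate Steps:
((-82316 - 109801) - 130305) - q = ((-82316 - 109801) - 130305) - 1*225408 = (-192117 - 130305) - 225408 = -322422 - 225408 = -547830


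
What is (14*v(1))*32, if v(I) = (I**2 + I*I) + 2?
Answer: 1792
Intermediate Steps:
v(I) = 2 + 2*I**2 (v(I) = (I**2 + I**2) + 2 = 2*I**2 + 2 = 2 + 2*I**2)
(14*v(1))*32 = (14*(2 + 2*1**2))*32 = (14*(2 + 2*1))*32 = (14*(2 + 2))*32 = (14*4)*32 = 56*32 = 1792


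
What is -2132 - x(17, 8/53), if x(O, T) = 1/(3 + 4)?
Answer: -14925/7 ≈ -2132.1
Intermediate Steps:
x(O, T) = ⅐ (x(O, T) = 1/7 = ⅐)
-2132 - x(17, 8/53) = -2132 - 1*⅐ = -2132 - ⅐ = -14925/7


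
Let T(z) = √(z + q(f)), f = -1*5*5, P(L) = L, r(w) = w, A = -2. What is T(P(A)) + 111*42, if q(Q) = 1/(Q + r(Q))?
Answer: 4662 + I*√202/10 ≈ 4662.0 + 1.4213*I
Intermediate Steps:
f = -25 (f = -5*5 = -25)
q(Q) = 1/(2*Q) (q(Q) = 1/(Q + Q) = 1/(2*Q))
T(z) = √(-1/50 + z) (T(z) = √(z + (½)/(-25)) = √(z + (½)*(-1/25)) = √(z - 1/50) = √(-1/50 + z))
T(P(A)) + 111*42 = √(-2 + 100*(-2))/10 + 111*42 = √(-2 - 200)/10 + 4662 = √(-202)/10 + 4662 = (I*√202)/10 + 4662 = I*√202/10 + 4662 = 4662 + I*√202/10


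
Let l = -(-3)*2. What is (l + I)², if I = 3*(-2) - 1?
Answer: 1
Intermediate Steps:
l = 6 (l = -1*(-6) = 6)
I = -7 (I = -6 - 1 = -7)
(l + I)² = (6 - 7)² = (-1)² = 1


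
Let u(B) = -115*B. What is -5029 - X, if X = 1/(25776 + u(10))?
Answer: -123844155/24626 ≈ -5029.0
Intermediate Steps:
X = 1/24626 (X = 1/(25776 - 115*10) = 1/(25776 - 1150) = 1/24626 ≈ 4.0607e-5)
-5029 - X = -5029 - 1*1/24626 = -5029 - 1/24626 = -123844155/24626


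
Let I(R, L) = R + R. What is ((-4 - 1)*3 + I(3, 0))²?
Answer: 81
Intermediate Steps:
I(R, L) = 2*R
((-4 - 1)*3 + I(3, 0))² = ((-4 - 1)*3 + 2*3)² = (-5*3 + 6)² = (-15 + 6)² = (-9)² = 81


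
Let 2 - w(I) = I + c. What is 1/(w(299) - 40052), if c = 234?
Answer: -1/40583 ≈ -2.4641e-5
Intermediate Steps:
w(I) = -232 - I (w(I) = 2 - (I + 234) = 2 - (234 + I) = 2 + (-234 - I) = -232 - I)
1/(w(299) - 40052) = 1/((-232 - 1*299) - 40052) = 1/((-232 - 299) - 40052) = 1/(-531 - 40052) = 1/(-40583) = -1/40583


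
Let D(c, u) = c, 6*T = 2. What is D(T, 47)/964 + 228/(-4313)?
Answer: -34477/656484 ≈ -0.052518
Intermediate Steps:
T = ⅓ (T = (⅙)*2 = ⅓ ≈ 0.33333)
D(T, 47)/964 + 228/(-4313) = (⅓)/964 + 228/(-4313) = (⅓)*(1/964) + 228*(-1/4313) = 1/2892 - 12/227 = -34477/656484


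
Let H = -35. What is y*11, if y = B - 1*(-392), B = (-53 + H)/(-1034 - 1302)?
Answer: 1259225/292 ≈ 4312.4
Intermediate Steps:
B = 11/292 (B = (-53 - 35)/(-1034 - 1302) = -88/(-2336) = -88*(-1/2336) = 11/292 ≈ 0.037671)
y = 114475/292 (y = 11/292 - 1*(-392) = 11/292 + 392 = 114475/292 ≈ 392.04)
y*11 = (114475/292)*11 = 1259225/292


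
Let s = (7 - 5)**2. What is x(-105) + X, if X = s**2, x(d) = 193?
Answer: 209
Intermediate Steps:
s = 4 (s = 2**2 = 4)
X = 16 (X = 4**2 = 16)
x(-105) + X = 193 + 16 = 209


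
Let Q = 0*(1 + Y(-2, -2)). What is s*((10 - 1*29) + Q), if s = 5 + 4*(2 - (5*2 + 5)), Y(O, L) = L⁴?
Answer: 893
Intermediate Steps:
Q = 0 (Q = 0*(1 + (-2)⁴) = 0*(1 + 16) = 0*17 = 0)
s = -47 (s = 5 + 4*(2 - (10 + 5)) = 5 + 4*(2 - 1*15) = 5 + 4*(2 - 15) = 5 + 4*(-13) = 5 - 52 = -47)
s*((10 - 1*29) + Q) = -47*((10 - 1*29) + 0) = -47*((10 - 29) + 0) = -47*(-19 + 0) = -47*(-19) = 893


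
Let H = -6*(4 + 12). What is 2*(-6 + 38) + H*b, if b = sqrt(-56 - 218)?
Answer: 64 - 96*I*sqrt(274) ≈ 64.0 - 1589.1*I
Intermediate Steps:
H = -96 (H = -6*16 = -96)
b = I*sqrt(274) (b = sqrt(-274) = I*sqrt(274) ≈ 16.553*I)
2*(-6 + 38) + H*b = 2*(-6 + 38) - 96*I*sqrt(274) = 2*32 - 96*I*sqrt(274) = 64 - 96*I*sqrt(274)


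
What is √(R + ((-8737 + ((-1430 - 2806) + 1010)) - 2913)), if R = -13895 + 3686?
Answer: I*√25085 ≈ 158.38*I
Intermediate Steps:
R = -10209
√(R + ((-8737 + ((-1430 - 2806) + 1010)) - 2913)) = √(-10209 + ((-8737 + ((-1430 - 2806) + 1010)) - 2913)) = √(-10209 + ((-8737 + (-4236 + 1010)) - 2913)) = √(-10209 + ((-8737 - 3226) - 2913)) = √(-10209 + (-11963 - 2913)) = √(-10209 - 14876) = √(-25085) = I*√25085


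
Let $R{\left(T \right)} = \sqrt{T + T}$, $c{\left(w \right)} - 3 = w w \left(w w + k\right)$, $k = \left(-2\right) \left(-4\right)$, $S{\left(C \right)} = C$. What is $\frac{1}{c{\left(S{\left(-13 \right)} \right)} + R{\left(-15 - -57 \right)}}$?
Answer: $\frac{2493}{74580581} - \frac{\sqrt{21}}{447483486} \approx 3.3417 \cdot 10^{-5}$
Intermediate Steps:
$k = 8$
$c{\left(w \right)} = 3 + w^{2} \left(8 + w^{2}\right)$ ($c{\left(w \right)} = 3 + w w \left(w w + 8\right) = 3 + w^{2} \left(w^{2} + 8\right) = 3 + w^{2} \left(8 + w^{2}\right)$)
$R{\left(T \right)} = \sqrt{2} \sqrt{T}$ ($R{\left(T \right)} = \sqrt{2 T} = \sqrt{2} \sqrt{T}$)
$\frac{1}{c{\left(S{\left(-13 \right)} \right)} + R{\left(-15 - -57 \right)}} = \frac{1}{\left(3 + \left(-13\right)^{4} + 8 \left(-13\right)^{2}\right) + \sqrt{2} \sqrt{-15 - -57}} = \frac{1}{\left(3 + 28561 + 8 \cdot 169\right) + \sqrt{2} \sqrt{-15 + 57}} = \frac{1}{\left(3 + 28561 + 1352\right) + \sqrt{2} \sqrt{42}} = \frac{1}{29916 + 2 \sqrt{21}}$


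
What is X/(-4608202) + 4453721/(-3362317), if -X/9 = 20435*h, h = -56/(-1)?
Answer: 7052831859719/7747117962017 ≈ 0.91038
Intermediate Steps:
h = 56 (h = -56*(-1) = 56)
X = -10299240 (X = -183915*56 = -9*1144360 = -10299240)
X/(-4608202) + 4453721/(-3362317) = -10299240/(-4608202) + 4453721/(-3362317) = -10299240*(-1/4608202) + 4453721*(-1/3362317) = 5149620/2304101 - 4453721/3362317 = 7052831859719/7747117962017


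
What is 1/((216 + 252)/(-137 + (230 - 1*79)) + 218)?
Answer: 7/1760 ≈ 0.0039773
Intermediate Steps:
1/((216 + 252)/(-137 + (230 - 1*79)) + 218) = 1/(468/(-137 + (230 - 79)) + 218) = 1/(468/(-137 + 151) + 218) = 1/(468/14 + 218) = 1/(468*(1/14) + 218) = 1/(234/7 + 218) = 1/(1760/7) = 7/1760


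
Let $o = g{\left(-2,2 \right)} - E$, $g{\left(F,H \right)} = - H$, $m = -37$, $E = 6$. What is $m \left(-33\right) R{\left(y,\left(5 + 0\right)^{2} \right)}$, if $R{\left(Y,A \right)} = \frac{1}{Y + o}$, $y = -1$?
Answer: $- \frac{407}{3} \approx -135.67$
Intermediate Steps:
$o = -8$ ($o = \left(-1\right) 2 - 6 = -2 - 6 = -8$)
$R{\left(Y,A \right)} = \frac{1}{-8 + Y}$ ($R{\left(Y,A \right)} = \frac{1}{Y - 8} = \frac{1}{-8 + Y}$)
$m \left(-33\right) R{\left(y,\left(5 + 0\right)^{2} \right)} = \frac{\left(-37\right) \left(-33\right)}{-8 - 1} = \frac{1221}{-9} = 1221 \left(- \frac{1}{9}\right) = - \frac{407}{3}$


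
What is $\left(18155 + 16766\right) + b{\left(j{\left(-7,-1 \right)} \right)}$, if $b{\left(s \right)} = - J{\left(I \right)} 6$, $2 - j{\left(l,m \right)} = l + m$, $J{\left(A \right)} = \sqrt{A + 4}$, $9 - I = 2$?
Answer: $34921 - 6 \sqrt{11} \approx 34901.0$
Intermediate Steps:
$I = 7$ ($I = 9 - 2 = 7$)
$J{\left(A \right)} = \sqrt{4 + A}$
$j{\left(l,m \right)} = 2 - l - m$ ($j{\left(l,m \right)} = 2 - \left(l + m\right) = 2 - l - m$)
$b{\left(s \right)} = - 6 \sqrt{11}$ ($b{\left(s \right)} = - \sqrt{4 + 7} \cdot 6 = - \sqrt{11} \cdot 6 = - 6 \sqrt{11}$)
$\left(18155 + 16766\right) + b{\left(j{\left(-7,-1 \right)} \right)} = \left(18155 + 16766\right) - 6 \sqrt{11} = 34921 - 6 \sqrt{11}$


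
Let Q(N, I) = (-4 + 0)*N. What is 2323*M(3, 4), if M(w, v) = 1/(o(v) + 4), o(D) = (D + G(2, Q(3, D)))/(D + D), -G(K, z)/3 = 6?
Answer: 9292/9 ≈ 1032.4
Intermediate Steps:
Q(N, I) = -4*N
G(K, z) = -18 (G(K, z) = -3*6 = -18)
o(D) = (-18 + D)/(2*D) (o(D) = (D - 18)/(D + D) = (-18 + D)/((2*D)) = (-18 + D)*(1/(2*D)) = (-18 + D)/(2*D))
M(w, v) = 1/(4 + (-18 + v)/(2*v)) (M(w, v) = 1/((-18 + v)/(2*v) + 4) = 1/(4 + (-18 + v)/(2*v)))
2323*M(3, 4) = 2323*((2/9)*4/(-2 + 4)) = 2323*((2/9)*4/2) = 2323*((2/9)*4*(½)) = 2323*(4/9) = 9292/9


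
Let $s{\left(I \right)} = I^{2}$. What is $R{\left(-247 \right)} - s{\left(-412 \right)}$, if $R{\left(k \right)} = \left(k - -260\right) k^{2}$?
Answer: $623373$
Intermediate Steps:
$R{\left(k \right)} = k^{2} \left(260 + k\right)$ ($R{\left(k \right)} = \left(k + 260\right) k^{2} = \left(260 + k\right) k^{2} = k^{2} \left(260 + k\right)$)
$R{\left(-247 \right)} - s{\left(-412 \right)} = \left(-247\right)^{2} \left(260 - 247\right) - \left(-412\right)^{2} = 61009 \cdot 13 - 169744 = 793117 - 169744 = 623373$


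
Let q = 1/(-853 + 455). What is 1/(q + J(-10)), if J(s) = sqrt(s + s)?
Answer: -398/3168081 - 316808*I*sqrt(5)/3168081 ≈ -0.00012563 - 0.22361*I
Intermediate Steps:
q = -1/398 (q = 1/(-398) = -1/398 ≈ -0.0025126)
J(s) = sqrt(2)*sqrt(s) (J(s) = sqrt(2*s) = sqrt(2)*sqrt(s))
1/(q + J(-10)) = 1/(-1/398 + sqrt(2)*sqrt(-10)) = 1/(-1/398 + sqrt(2)*(I*sqrt(10))) = 1/(-1/398 + 2*I*sqrt(5))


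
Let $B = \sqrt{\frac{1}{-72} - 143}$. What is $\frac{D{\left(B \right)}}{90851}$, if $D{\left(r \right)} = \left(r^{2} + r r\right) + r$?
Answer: $- \frac{10297}{3270636} + \frac{i \sqrt{20594}}{1090212} \approx -0.0031483 + 0.00013163 i$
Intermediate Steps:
$B = \frac{i \sqrt{20594}}{12}$ ($B = \sqrt{- \frac{1}{72} - 143} = \sqrt{- \frac{10297}{72}} = \frac{i \sqrt{20594}}{12} \approx 11.959 i$)
$D{\left(r \right)} = r + 2 r^{2}$ ($D{\left(r \right)} = \left(r^{2} + r^{2}\right) + r = 2 r^{2} + r = r + 2 r^{2}$)
$\frac{D{\left(B \right)}}{90851} = \frac{\frac{i \sqrt{20594}}{12} \left(1 + 2 \frac{i \sqrt{20594}}{12}\right)}{90851} = \frac{i \sqrt{20594}}{12} \left(1 + \frac{i \sqrt{20594}}{6}\right) \frac{1}{90851} = \frac{i \sqrt{20594} \left(1 + \frac{i \sqrt{20594}}{6}\right)}{12} \cdot \frac{1}{90851} = \frac{i \sqrt{20594} \left(1 + \frac{i \sqrt{20594}}{6}\right)}{1090212}$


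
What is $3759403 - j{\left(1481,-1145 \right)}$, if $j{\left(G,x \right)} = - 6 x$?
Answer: $3752533$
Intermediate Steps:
$3759403 - j{\left(1481,-1145 \right)} = 3759403 - \left(-6\right) \left(-1145\right) = 3759403 - 6870 = 3752533$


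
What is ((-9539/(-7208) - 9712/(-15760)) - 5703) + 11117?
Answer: 38452521491/7099880 ≈ 5415.9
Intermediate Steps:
((-9539/(-7208) - 9712/(-15760)) - 5703) + 11117 = ((-9539*(-1/7208) - 9712*(-1/15760)) - 5703) + 11117 = ((9539/7208 + 607/985) - 5703) + 11117 = (13771171/7099880 - 5703) + 11117 = -40476844469/7099880 + 11117 = 38452521491/7099880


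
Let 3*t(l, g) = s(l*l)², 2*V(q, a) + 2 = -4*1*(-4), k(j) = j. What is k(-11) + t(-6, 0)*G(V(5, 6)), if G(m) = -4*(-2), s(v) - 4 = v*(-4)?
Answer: 156767/3 ≈ 52256.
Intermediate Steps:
V(q, a) = 7 (V(q, a) = -1 + (-4*1*(-4))/2 = -1 + (-4*(-4))/2 = -1 + (½)*16 = -1 + 8 = 7)
s(v) = 4 - 4*v (s(v) = 4 + v*(-4) = 4 - 4*v)
G(m) = 8
t(l, g) = (4 - 4*l²)²/3 (t(l, g) = (4 - 4*l*l)²/3 = (4 - 4*l²)²/3)
k(-11) + t(-6, 0)*G(V(5, 6)) = -11 + (16*(-1 + (-6)²)²/3)*8 = -11 + (16*(-1 + 36)²/3)*8 = -11 + ((16/3)*35²)*8 = -11 + ((16/3)*1225)*8 = -11 + (19600/3)*8 = -11 + 156800/3 = 156767/3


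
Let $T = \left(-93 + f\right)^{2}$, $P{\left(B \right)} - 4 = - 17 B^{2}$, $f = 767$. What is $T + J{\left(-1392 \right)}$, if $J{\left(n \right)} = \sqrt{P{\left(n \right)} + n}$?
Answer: $454276 + 2 i \sqrt{8235419} \approx 4.5428 \cdot 10^{5} + 5739.5 i$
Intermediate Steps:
$P{\left(B \right)} = 4 - 17 B^{2}$
$T = 454276$ ($T = \left(-93 + 767\right)^{2} = 674^{2} = 454276$)
$J{\left(n \right)} = \sqrt{4 + n - 17 n^{2}}$ ($J{\left(n \right)} = \sqrt{\left(4 - 17 n^{2}\right) + n} = \sqrt{4 + n - 17 n^{2}}$)
$T + J{\left(-1392 \right)} = 454276 + \sqrt{4 - 1392 - 17 \left(-1392\right)^{2}} = 454276 + \sqrt{4 - 1392 - 32940288} = 454276 + \sqrt{-32941676} = 454276 + 2 i \sqrt{8235419}$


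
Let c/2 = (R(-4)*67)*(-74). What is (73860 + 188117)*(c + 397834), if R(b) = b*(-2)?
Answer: 83441246362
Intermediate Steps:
R(b) = -2*b
c = -79328 (c = 2*((-2*(-4)*67)*(-74)) = 2*((8*67)*(-74)) = 2*(536*(-74)) = 2*(-39664) = -79328)
(73860 + 188117)*(c + 397834) = (73860 + 188117)*(-79328 + 397834) = 261977*318506 = 83441246362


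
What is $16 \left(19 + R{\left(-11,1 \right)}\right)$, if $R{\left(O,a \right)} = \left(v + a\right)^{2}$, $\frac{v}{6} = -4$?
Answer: $8768$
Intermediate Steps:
$v = -24$ ($v = 6 \left(-4\right) = -24$)
$R{\left(O,a \right)} = \left(-24 + a\right)^{2}$
$16 \left(19 + R{\left(-11,1 \right)}\right) = 16 \left(19 + \left(-24 + 1\right)^{2}\right) = 16 \left(19 + \left(-23\right)^{2}\right) = 16 \left(19 + 529\right) = 16 \cdot 548 = 8768$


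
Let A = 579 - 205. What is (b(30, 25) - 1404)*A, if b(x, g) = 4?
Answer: -523600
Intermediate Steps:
A = 374
(b(30, 25) - 1404)*A = (4 - 1404)*374 = -1400*374 = -523600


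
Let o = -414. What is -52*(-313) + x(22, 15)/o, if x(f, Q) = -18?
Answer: 374349/23 ≈ 16276.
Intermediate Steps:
-52*(-313) + x(22, 15)/o = -52*(-313) - 18/(-414) = 16276 - 18*(-1/414) = 16276 + 1/23 = 374349/23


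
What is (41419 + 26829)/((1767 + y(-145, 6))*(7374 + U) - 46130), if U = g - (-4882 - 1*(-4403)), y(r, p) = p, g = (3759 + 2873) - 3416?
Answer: 68248/19579207 ≈ 0.0034857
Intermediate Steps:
g = 3216 (g = 6632 - 3416 = 3216)
U = 3695 (U = 3216 - (-4882 - 1*(-4403)) = 3216 - (-4882 + 4403) = 3216 - 1*(-479) = 3216 + 479 = 3695)
(41419 + 26829)/((1767 + y(-145, 6))*(7374 + U) - 46130) = (41419 + 26829)/((1767 + 6)*(7374 + 3695) - 46130) = 68248/(1773*11069 - 46130) = 68248/(19625337 - 46130) = 68248/19579207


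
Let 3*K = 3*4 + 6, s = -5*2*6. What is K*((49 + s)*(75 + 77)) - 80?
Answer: -10112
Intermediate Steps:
s = -60 (s = -10*6 = -60)
K = 6 (K = (3*4 + 6)/3 = (12 + 6)/3 = (⅓)*18 = 6)
K*((49 + s)*(75 + 77)) - 80 = 6*((49 - 60)*(75 + 77)) - 80 = 6*(-11*152) - 80 = 6*(-1672) - 80 = -10032 - 80 = -10112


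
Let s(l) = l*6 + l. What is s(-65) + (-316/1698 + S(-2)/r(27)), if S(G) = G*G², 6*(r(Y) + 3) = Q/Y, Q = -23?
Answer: -195604273/432141 ≈ -452.64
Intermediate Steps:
r(Y) = -3 - 23/(6*Y) (r(Y) = -3 + (-23/Y)/6 = -3 - 23/(6*Y))
s(l) = 7*l (s(l) = 6*l + l = 7*l)
S(G) = G³
s(-65) + (-316/1698 + S(-2)/r(27)) = 7*(-65) + (-316/1698 + (-2)³/(-3 - 23/6/27)) = -455 + (-316*1/1698 - 8/(-3 - 23/6*1/27)) = -455 + (-158/849 - 8/(-3 - 23/162)) = -455 + (-158/849 - 8/(-509/162)) = -455 + (-158/849 - 8*(-162/509)) = -455 + (-158/849 + 1296/509) = -455 + 1019882/432141 = -195604273/432141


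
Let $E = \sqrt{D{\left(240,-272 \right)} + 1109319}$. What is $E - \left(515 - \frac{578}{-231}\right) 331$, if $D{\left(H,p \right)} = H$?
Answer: $- \frac{39568733}{231} + \sqrt{1109559} \approx -1.7024 \cdot 10^{5}$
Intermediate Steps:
$E = \sqrt{1109559}$ ($E = \sqrt{240 + 1109319} = \sqrt{1109559} \approx 1053.4$)
$E - \left(515 - \frac{578}{-231}\right) 331 = \sqrt{1109559} - \left(515 - \frac{578}{-231}\right) 331 = \sqrt{1109559} - \left(515 - - \frac{578}{231}\right) 331 = \sqrt{1109559} - \left(515 + \frac{578}{231}\right) 331 = \sqrt{1109559} - \frac{119543}{231} \cdot 331 = \sqrt{1109559} - \frac{39568733}{231} = - \frac{39568733}{231} + \sqrt{1109559}$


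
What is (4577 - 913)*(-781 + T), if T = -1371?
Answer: -7884928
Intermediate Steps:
(4577 - 913)*(-781 + T) = (4577 - 913)*(-781 - 1371) = 3664*(-2152) = -7884928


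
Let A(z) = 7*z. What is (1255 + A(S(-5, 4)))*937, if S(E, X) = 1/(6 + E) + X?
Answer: 1208730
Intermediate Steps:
S(E, X) = X + 1/(6 + E)
(1255 + A(S(-5, 4)))*937 = (1255 + 7*((1 + 6*4 - 5*4)/(6 - 5)))*937 = (1255 + 7*((1 + 24 - 20)/1))*937 = (1255 + 7*(1*5))*937 = (1255 + 7*5)*937 = (1255 + 35)*937 = 1290*937 = 1208730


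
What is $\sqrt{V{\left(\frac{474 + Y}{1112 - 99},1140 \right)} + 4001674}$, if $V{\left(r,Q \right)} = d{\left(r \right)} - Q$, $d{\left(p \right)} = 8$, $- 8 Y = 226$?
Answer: $\sqrt{4000542} \approx 2000.1$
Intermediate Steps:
$Y = - \frac{113}{4}$ ($Y = \left(- \frac{1}{8}\right) 226 = - \frac{113}{4} \approx -28.25$)
$V{\left(r,Q \right)} = 8 - Q$
$\sqrt{V{\left(\frac{474 + Y}{1112 - 99},1140 \right)} + 4001674} = \sqrt{\left(8 - 1140\right) + 4001674} = \sqrt{-1132 + 4001674} = \sqrt{4000542}$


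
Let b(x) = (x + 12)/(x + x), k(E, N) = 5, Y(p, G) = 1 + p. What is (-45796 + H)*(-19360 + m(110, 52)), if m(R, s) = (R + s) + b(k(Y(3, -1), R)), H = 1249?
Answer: 8551375761/10 ≈ 8.5514e+8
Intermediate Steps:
b(x) = (12 + x)/(2*x) (b(x) = (12 + x)/((2*x)) = (12 + x)*(1/(2*x)) = (12 + x)/(2*x))
m(R, s) = 17/10 + R + s (m(R, s) = (R + s) + (½)*(12 + 5)/5 = (R + s) + (½)*(⅕)*17 = (R + s) + 17/10 = 17/10 + R + s)
(-45796 + H)*(-19360 + m(110, 52)) = (-45796 + 1249)*(-19360 + (17/10 + 110 + 52)) = -44547*(-19360 + 1637/10) = -44547*(-191963/10) = 8551375761/10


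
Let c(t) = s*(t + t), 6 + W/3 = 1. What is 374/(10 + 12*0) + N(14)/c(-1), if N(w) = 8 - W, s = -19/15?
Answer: 8831/190 ≈ 46.479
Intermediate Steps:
s = -19/15 (s = -19*1/15 = -19/15 ≈ -1.2667)
W = -15 (W = -18 + 3*1 = -18 + 3 = -15)
c(t) = -38*t/15 (c(t) = -19*(t + t)/15 = -38*t/15)
N(w) = 23 (N(w) = 8 - 1*(-15) = 8 + 15 = 23)
374/(10 + 12*0) + N(14)/c(-1) = 374/(10 + 12*0) + 23/((-38/15*(-1))) = 374/(10 + 0) + 23/(38/15) = 374/10 + 23*(15/38) = 374*(1/10) + 345/38 = 187/5 + 345/38 = 8831/190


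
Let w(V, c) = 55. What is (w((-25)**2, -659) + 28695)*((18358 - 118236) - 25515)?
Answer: -3605048750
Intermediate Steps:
(w((-25)**2, -659) + 28695)*((18358 - 118236) - 25515) = (55 + 28695)*((18358 - 118236) - 25515) = 28750*(-99878 - 25515) = 28750*(-125393) = -3605048750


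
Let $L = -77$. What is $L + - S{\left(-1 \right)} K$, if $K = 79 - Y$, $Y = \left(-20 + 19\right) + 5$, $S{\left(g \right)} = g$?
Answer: $-2$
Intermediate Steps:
$Y = 4$ ($Y = -1 + 5 = 4$)
$K = 75$ ($K = 79 - 4 = 75$)
$L + - S{\left(-1 \right)} K = -77 + \left(-1\right) \left(-1\right) 75 = -77 + 1 \cdot 75 = -77 + 75 = -2$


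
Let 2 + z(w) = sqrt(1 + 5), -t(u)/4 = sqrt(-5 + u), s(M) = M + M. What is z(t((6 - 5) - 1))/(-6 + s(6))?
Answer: -1/3 + sqrt(6)/6 ≈ 0.074915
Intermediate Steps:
s(M) = 2*M
t(u) = -4*sqrt(-5 + u)
z(w) = -2 + sqrt(6) (z(w) = -2 + sqrt(1 + 5) = -2 + sqrt(6))
z(t((6 - 5) - 1))/(-6 + s(6)) = (-2 + sqrt(6))/(-6 + 2*6) = (-2 + sqrt(6))/(-6 + 12) = (-2 + sqrt(6))/6 = (-2 + sqrt(6))*(1/6) = -1/3 + sqrt(6)/6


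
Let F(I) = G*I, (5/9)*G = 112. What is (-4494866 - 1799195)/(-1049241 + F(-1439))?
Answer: 31470305/6696717 ≈ 4.6994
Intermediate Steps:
G = 1008/5 (G = (9/5)*112 = 1008/5 ≈ 201.60)
F(I) = 1008*I/5
(-4494866 - 1799195)/(-1049241 + F(-1439)) = (-4494866 - 1799195)/(-1049241 + (1008/5)*(-1439)) = -6294061/(-1049241 - 1450512/5) = -6294061/(-6696717/5) = -6294061*(-5/6696717) = 31470305/6696717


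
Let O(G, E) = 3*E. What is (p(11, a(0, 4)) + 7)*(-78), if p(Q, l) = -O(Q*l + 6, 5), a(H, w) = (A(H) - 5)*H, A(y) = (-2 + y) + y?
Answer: 624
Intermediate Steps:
A(y) = -2 + 2*y
a(H, w) = H*(-7 + 2*H) (a(H, w) = ((-2 + 2*H) - 5)*H = (-7 + 2*H)*H = H*(-7 + 2*H))
p(Q, l) = -15 (p(Q, l) = -3*5 = -1*15 = -15)
(p(11, a(0, 4)) + 7)*(-78) = (-15 + 7)*(-78) = -8*(-78) = 624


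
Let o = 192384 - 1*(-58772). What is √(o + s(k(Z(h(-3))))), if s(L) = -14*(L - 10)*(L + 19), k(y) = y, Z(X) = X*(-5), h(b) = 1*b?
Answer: 22*√514 ≈ 498.77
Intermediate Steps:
h(b) = b
Z(X) = -5*X
o = 251156 (o = 192384 + 58772 = 251156)
s(L) = -14*(-10 + L)*(19 + L)
√(o + s(k(Z(h(-3))))) = √(251156 + (2660 - (-630)*(-3) - 14*(-5*(-3))²)) = √(251156 + (2660 - 126*15 - 14*15²)) = √(251156 + (2660 - 1890 - 14*225)) = √(251156 + (2660 - 1890 - 3150)) = √(251156 - 2380) = √248776 = 22*√514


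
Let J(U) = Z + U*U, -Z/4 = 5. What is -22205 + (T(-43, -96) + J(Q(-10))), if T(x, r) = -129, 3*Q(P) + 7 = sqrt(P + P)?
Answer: -201157/9 - 28*I*sqrt(5)/9 ≈ -22351.0 - 6.9567*I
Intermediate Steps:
Q(P) = -7/3 + sqrt(2)*sqrt(P)/3 (Q(P) = -7/3 + sqrt(P + P)/3 = -7/3 + sqrt(2*P)/3 = -7/3 + (sqrt(2)*sqrt(P))/3 = -7/3 + sqrt(2)*sqrt(P)/3)
Z = -20 (Z = -4*5 = -20)
J(U) = -20 + U**2 (J(U) = -20 + U*U = -20 + U**2)
-22205 + (T(-43, -96) + J(Q(-10))) = -22205 + (-129 + (-20 + (-7/3 + sqrt(2)*sqrt(-10)/3)**2)) = -22205 + (-129 + (-20 + (-7/3 + sqrt(2)*(I*sqrt(10))/3)**2)) = -22205 + (-129 + (-20 + (-7/3 + 2*I*sqrt(5)/3)**2)) = -22205 + (-149 + (-7/3 + 2*I*sqrt(5)/3)**2) = -22354 + (-7/3 + 2*I*sqrt(5)/3)**2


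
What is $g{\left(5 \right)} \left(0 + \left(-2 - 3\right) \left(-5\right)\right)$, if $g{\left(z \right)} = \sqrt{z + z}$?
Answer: $25 \sqrt{10} \approx 79.057$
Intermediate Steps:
$g{\left(z \right)} = \sqrt{2} \sqrt{z}$ ($g{\left(z \right)} = \sqrt{2 z} = \sqrt{2} \sqrt{z}$)
$g{\left(5 \right)} \left(0 + \left(-2 - 3\right) \left(-5\right)\right) = \sqrt{2} \sqrt{5} \left(0 + \left(-2 - 3\right) \left(-5\right)\right) = \sqrt{10} \left(0 - -25\right) = \sqrt{10} \left(0 + 25\right) = \sqrt{10} \cdot 25 = 25 \sqrt{10}$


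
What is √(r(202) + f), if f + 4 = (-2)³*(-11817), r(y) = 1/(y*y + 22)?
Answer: √157562371515658/40826 ≈ 307.46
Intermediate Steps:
r(y) = 1/(22 + y²) (r(y) = 1/(y² + 22) = 1/(22 + y²))
f = 94532 (f = -4 + (-2)³*(-11817) = -4 - 8*(-11817) = -4 + 94536 = 94532)
√(r(202) + f) = √(1/(22 + 202²) + 94532) = √(1/(22 + 40804) + 94532) = √(1/40826 + 94532) = √(3859363433/40826) = √157562371515658/40826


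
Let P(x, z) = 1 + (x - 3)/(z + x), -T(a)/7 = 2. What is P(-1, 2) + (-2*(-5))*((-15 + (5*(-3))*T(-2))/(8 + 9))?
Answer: 1899/17 ≈ 111.71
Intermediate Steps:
T(a) = -14 (T(a) = -7*2 = -14)
P(x, z) = 1 + (-3 + x)/(x + z)
P(-1, 2) + (-2*(-5))*((-15 + (5*(-3))*T(-2))/(8 + 9)) = (-3 + 2 + 2*(-1))/(-1 + 2) + (-2*(-5))*((-15 + (5*(-3))*(-14))/(8 + 9)) = (-3 + 2 - 2)/1 + 10*((-15 - 15*(-14))/17) = 1*(-3) + 10*((-15 + 210)*(1/17)) = -3 + 10*(195*(1/17)) = -3 + 10*(195/17) = -3 + 1950/17 = 1899/17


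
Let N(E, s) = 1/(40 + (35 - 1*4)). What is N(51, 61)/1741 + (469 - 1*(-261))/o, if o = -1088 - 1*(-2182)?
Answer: 45118562/67615217 ≈ 0.66728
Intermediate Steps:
o = 1094 (o = -1088 + 2182 = 1094)
N(E, s) = 1/71 (N(E, s) = 1/(40 + (35 - 4)) = 1/(40 + 31) = 1/71)
N(51, 61)/1741 + (469 - 1*(-261))/o = (1/71)/1741 + (469 - 1*(-261))/1094 = (1/71)*(1/1741) + (469 + 261)*(1/1094) = 1/123611 + 730*(1/1094) = 1/123611 + 365/547 = 45118562/67615217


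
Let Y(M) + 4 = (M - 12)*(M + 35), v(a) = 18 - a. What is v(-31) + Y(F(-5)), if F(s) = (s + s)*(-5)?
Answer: 3275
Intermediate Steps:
F(s) = -10*s (F(s) = (2*s)*(-5) = -10*s)
Y(M) = -4 + (-12 + M)*(35 + M) (Y(M) = -4 + (M - 12)*(M + 35) = -4 + (-12 + M)*(35 + M))
v(-31) + Y(F(-5)) = (18 - 1*(-31)) + (-424 + (-10*(-5))² + 23*(-10*(-5))) = (18 + 31) + (-424 + 50² + 23*50) = 49 + (-424 + 2500 + 1150) = 49 + 3226 = 3275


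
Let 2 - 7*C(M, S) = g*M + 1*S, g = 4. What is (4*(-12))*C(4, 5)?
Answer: 912/7 ≈ 130.29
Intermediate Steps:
C(M, S) = 2/7 - 4*M/7 - S/7 (C(M, S) = 2/7 - (4*M + 1*S)/7 = 2/7 - (4*M + S)/7 = 2/7 - (S + 4*M)/7 = 2/7 + (-4*M/7 - S/7) = 2/7 - 4*M/7 - S/7)
(4*(-12))*C(4, 5) = (4*(-12))*(2/7 - 4/7*4 - 1/7*5) = -48*(2/7 - 16/7 - 5/7) = -48*(-19/7) = 912/7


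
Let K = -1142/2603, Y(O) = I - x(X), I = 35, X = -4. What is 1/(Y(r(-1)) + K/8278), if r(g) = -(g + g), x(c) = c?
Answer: 10773817/420178292 ≈ 0.025641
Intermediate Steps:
r(g) = -2*g
Y(O) = 39 (Y(O) = 35 - 1*(-4) = 35 + 4 = 39)
K = -1142/2603 (K = -1142*1/2603 = -1142/2603 ≈ -0.43872)
1/(Y(r(-1)) + K/8278) = 1/(39 - 1142/2603/8278) = 1/(39 - 1142/2603*1/8278) = 1/(39 - 571/10773817) = 1/(420178292/10773817) = 10773817/420178292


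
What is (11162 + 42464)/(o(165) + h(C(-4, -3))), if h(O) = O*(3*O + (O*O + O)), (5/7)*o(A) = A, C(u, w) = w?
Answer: 26813/120 ≈ 223.44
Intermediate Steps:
o(A) = 7*A/5
h(O) = O*(O² + 4*O) (h(O) = O*(3*O + (O² + O)) = O*(3*O + (O + O²)) = O*(O² + 4*O))
(11162 + 42464)/(o(165) + h(C(-4, -3))) = (11162 + 42464)/((7/5)*165 + (-3)²*(4 - 3)) = 53626/(231 + 9*1) = 53626/(231 + 9) = 53626/240 = 53626*(1/240) = 26813/120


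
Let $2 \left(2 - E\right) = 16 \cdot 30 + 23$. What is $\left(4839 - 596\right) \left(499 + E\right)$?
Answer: $\frac{2117257}{2} \approx 1.0586 \cdot 10^{6}$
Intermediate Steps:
$E = - \frac{499}{2}$ ($E = 2 - \frac{16 \cdot 30 + 23}{2} = 2 - \frac{480 + 23}{2} = 2 - \frac{503}{2} = - \frac{499}{2} \approx -249.5$)
$\left(4839 - 596\right) \left(499 + E\right) = \left(4839 - 596\right) \left(499 - \frac{499}{2}\right) = 4243 \cdot \frac{499}{2} = \frac{2117257}{2}$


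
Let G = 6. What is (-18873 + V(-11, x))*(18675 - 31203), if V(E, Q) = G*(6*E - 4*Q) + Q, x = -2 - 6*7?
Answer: 228723696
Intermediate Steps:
x = -44 (x = -2 - 42 = -44)
V(E, Q) = -23*Q + 36*E (V(E, Q) = 6*(6*E - 4*Q) + Q = 6*(-4*Q + 6*E) + Q = (-24*Q + 36*E) + Q = -23*Q + 36*E)
(-18873 + V(-11, x))*(18675 - 31203) = (-18873 + (-23*(-44) + 36*(-11)))*(18675 - 31203) = (-18873 + (1012 - 396))*(-12528) = (-18873 + 616)*(-12528) = -18257*(-12528) = 228723696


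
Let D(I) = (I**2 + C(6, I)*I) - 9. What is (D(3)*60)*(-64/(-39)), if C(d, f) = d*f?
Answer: 69120/13 ≈ 5316.9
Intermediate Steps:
D(I) = -9 + 7*I**2 (D(I) = (I**2 + (6*I)*I) - 9 = (I**2 + 6*I**2) - 9 = 7*I**2 - 9 = -9 + 7*I**2)
(D(3)*60)*(-64/(-39)) = ((-9 + 7*3**2)*60)*(-64/(-39)) = ((-9 + 7*9)*60)*(-64*(-1/39)) = ((-9 + 63)*60)*(64/39) = (54*60)*(64/39) = 3240*(64/39) = 69120/13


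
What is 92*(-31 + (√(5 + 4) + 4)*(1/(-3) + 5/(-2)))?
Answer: -14030/3 ≈ -4676.7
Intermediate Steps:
92*(-31 + (√(5 + 4) + 4)*(1/(-3) + 5/(-2))) = 92*(-31 + (√9 + 4)*(1*(-⅓) + 5*(-½))) = 92*(-31 + (3 + 4)*(-⅓ - 5/2)) = 92*(-31 + 7*(-17/6)) = 92*(-31 - 119/6) = 92*(-305/6) = -14030/3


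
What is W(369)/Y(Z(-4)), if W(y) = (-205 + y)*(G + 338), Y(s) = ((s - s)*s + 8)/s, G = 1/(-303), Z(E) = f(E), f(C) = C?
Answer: -8397866/303 ≈ -27716.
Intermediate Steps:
Z(E) = E
G = -1/303 ≈ -0.0033003
Y(s) = 8/s (Y(s) = (0*s + 8)/s = (0 + 8)/s = 8/s)
W(y) = -20994665/303 + 102413*y/303 (W(y) = (-205 + y)*(-1/303 + 338) = (-205 + y)*(102413/303) = -20994665/303 + 102413*y/303)
W(369)/Y(Z(-4)) = (-20994665/303 + (102413/303)*369)/((8/(-4))) = (-20994665/303 + 12596799/101)/((8*(-¼))) = (16795732/303)/(-2) = (16795732/303)*(-½) = -8397866/303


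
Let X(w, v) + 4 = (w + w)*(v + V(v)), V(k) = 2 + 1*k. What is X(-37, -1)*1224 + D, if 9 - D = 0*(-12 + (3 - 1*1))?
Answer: -4887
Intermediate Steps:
V(k) = 2 + k
X(w, v) = -4 + 2*w*(2 + 2*v) (X(w, v) = -4 + (w + w)*(v + (2 + v)) = -4 + (2*w)*(2 + 2*v) = -4 + 2*w*(2 + 2*v))
D = 9 (D = 9 - 0*(-12 + (3 - 1*1)) = 9 - 0*(-12 + (3 - 1)) = 9 - 0*(-12 + 2) = 9 - 0*(-10) = 9 - 1*0 = 9 + 0 = 9)
X(-37, -1)*1224 + D = (-4 + 4*(-37) + 4*(-1)*(-37))*1224 + 9 = (-4 - 148 + 148)*1224 + 9 = -4*1224 + 9 = -4896 + 9 = -4887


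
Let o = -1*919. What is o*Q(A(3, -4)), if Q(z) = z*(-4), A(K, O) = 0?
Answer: 0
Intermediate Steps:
Q(z) = -4*z
o = -919
o*Q(A(3, -4)) = -(-3676)*0 = -919*0 = 0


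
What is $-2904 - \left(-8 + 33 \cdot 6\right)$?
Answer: $-3094$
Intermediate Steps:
$-2904 - \left(-8 + 33 \cdot 6\right) = -2904 - \left(-8 + 198\right) = -2904 - 190 = -3094$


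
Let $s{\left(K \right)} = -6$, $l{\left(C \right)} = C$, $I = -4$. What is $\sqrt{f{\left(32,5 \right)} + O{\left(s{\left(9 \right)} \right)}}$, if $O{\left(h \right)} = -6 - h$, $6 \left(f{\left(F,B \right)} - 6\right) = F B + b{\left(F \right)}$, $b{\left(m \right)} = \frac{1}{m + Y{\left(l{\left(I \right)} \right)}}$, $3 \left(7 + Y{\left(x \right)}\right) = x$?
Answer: $\frac{\sqrt{5929494}}{426} \approx 5.7161$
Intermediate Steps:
$Y{\left(x \right)} = -7 + \frac{x}{3}$
$b{\left(m \right)} = \frac{1}{- \frac{25}{3} + m}$ ($b{\left(m \right)} = \frac{1}{m + \left(-7 + \frac{1}{3} \left(-4\right)\right)} = \frac{1}{m - \frac{25}{3}} = \frac{1}{- \frac{25}{3} + m}$)
$f{\left(F,B \right)} = 6 + \frac{1}{2 \left(-25 + 3 F\right)} + \frac{B F}{6}$ ($f{\left(F,B \right)} = 6 + \frac{F B + \frac{3}{-25 + 3 F}}{6} = 6 + \frac{B F + \frac{3}{-25 + 3 F}}{6} = 6 + \frac{\frac{3}{-25 + 3 F} + B F}{6} = 6 + \left(\frac{1}{2 \left(-25 + 3 F\right)} + \frac{B F}{6}\right) = 6 + \frac{1}{2 \left(-25 + 3 F\right)} + \frac{B F}{6}$)
$\sqrt{f{\left(32,5 \right)} + O{\left(s{\left(9 \right)} \right)}} = \sqrt{\frac{3 + \left(-25 + 3 \cdot 32\right) \left(36 + 5 \cdot 32\right)}{6 \left(-25 + 3 \cdot 32\right)} - 0} = \sqrt{\frac{3 + \left(-25 + 96\right) \left(36 + 160\right)}{6 \left(-25 + 96\right)} + \left(-6 + 6\right)} = \sqrt{\frac{3 + 71 \cdot 196}{6 \cdot 71} + 0} = \sqrt{\frac{1}{6} \cdot \frac{1}{71} \left(3 + 13916\right) + 0} = \sqrt{\frac{1}{6} \cdot \frac{1}{71} \cdot 13919 + 0} = \sqrt{\frac{13919}{426} + 0} = \sqrt{\frac{13919}{426}} = \frac{\sqrt{5929494}}{426}$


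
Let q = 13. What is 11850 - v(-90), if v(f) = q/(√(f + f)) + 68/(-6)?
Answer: 35584/3 + 13*I*√5/30 ≈ 11861.0 + 0.96896*I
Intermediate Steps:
v(f) = -34/3 + 13*√2/(2*√f) (v(f) = 13/(√(f + f)) + 68/(-6) = 13/(√(2*f)) + 68*(-⅙) = 13/((√2*√f)) - 34/3 = 13*(√2/(2*√f)) - 34/3 = 13*√2/(2*√f) - 34/3 = -34/3 + 13*√2/(2*√f))
11850 - v(-90) = 11850 - (-34/3 + 13*√2/(2*√(-90))) = 11850 - (-34/3 + 13*√2*(-I*√10/30)/2) = 11850 - (-34/3 - 13*I*√5/30) = 11850 + (34/3 + 13*I*√5/30) = 35584/3 + 13*I*√5/30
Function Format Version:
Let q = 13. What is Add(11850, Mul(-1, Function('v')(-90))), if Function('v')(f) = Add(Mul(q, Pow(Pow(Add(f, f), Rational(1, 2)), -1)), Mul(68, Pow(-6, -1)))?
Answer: Add(Rational(35584, 3), Mul(Rational(13, 30), I, Pow(5, Rational(1, 2)))) ≈ Add(11861., Mul(0.96896, I))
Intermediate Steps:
Function('v')(f) = Add(Rational(-34, 3), Mul(Rational(13, 2), Pow(2, Rational(1, 2)), Pow(f, Rational(-1, 2)))) (Function('v')(f) = Add(Mul(13, Pow(Pow(Add(f, f), Rational(1, 2)), -1)), Mul(68, Pow(-6, -1))) = Add(Mul(13, Pow(Pow(Mul(2, f), Rational(1, 2)), -1)), Mul(68, Rational(-1, 6))) = Add(Mul(13, Pow(Mul(Pow(2, Rational(1, 2)), Pow(f, Rational(1, 2))), -1)), Rational(-34, 3)) = Add(Mul(13, Mul(Rational(1, 2), Pow(2, Rational(1, 2)), Pow(f, Rational(-1, 2)))), Rational(-34, 3)) = Add(Mul(Rational(13, 2), Pow(2, Rational(1, 2)), Pow(f, Rational(-1, 2))), Rational(-34, 3)) = Add(Rational(-34, 3), Mul(Rational(13, 2), Pow(2, Rational(1, 2)), Pow(f, Rational(-1, 2)))))
Add(11850, Mul(-1, Function('v')(-90))) = Add(11850, Mul(-1, Add(Rational(-34, 3), Mul(Rational(13, 2), Pow(2, Rational(1, 2)), Pow(-90, Rational(-1, 2)))))) = Add(11850, Mul(-1, Add(Rational(-34, 3), Mul(Rational(13, 2), Pow(2, Rational(1, 2)), Mul(Rational(-1, 30), I, Pow(10, Rational(1, 2))))))) = Add(11850, Mul(-1, Add(Rational(-34, 3), Mul(Rational(-13, 30), I, Pow(5, Rational(1, 2)))))) = Add(11850, Add(Rational(34, 3), Mul(Rational(13, 30), I, Pow(5, Rational(1, 2))))) = Add(Rational(35584, 3), Mul(Rational(13, 30), I, Pow(5, Rational(1, 2))))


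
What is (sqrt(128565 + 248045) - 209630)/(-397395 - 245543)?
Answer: 104815/321469 - sqrt(376610)/642938 ≈ 0.32510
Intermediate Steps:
(sqrt(128565 + 248045) - 209630)/(-397395 - 245543) = (sqrt(376610) - 209630)/(-642938) = (-209630 + sqrt(376610))*(-1/642938) = 104815/321469 - sqrt(376610)/642938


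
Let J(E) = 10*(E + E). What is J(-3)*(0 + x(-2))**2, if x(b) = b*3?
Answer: -2160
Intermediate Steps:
J(E) = 20*E (J(E) = 10*(2*E) = 20*E)
x(b) = 3*b
J(-3)*(0 + x(-2))**2 = (20*(-3))*(0 + 3*(-2))**2 = -60*(0 - 6)**2 = -60*(-6)**2 = -60*36 = -2160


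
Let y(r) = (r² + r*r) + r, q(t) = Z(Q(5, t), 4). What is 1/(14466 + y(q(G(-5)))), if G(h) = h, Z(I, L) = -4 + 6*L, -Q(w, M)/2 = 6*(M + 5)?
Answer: 1/15286 ≈ 6.5419e-5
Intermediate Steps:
Q(w, M) = -60 - 12*M (Q(w, M) = -12*(M + 5) = -12*(5 + M) = -2*(30 + 6*M) = -60 - 12*M)
q(t) = 20 (q(t) = -4 + 6*4 = -4 + 24 = 20)
y(r) = r + 2*r² (y(r) = (r² + r²) + r = 2*r² + r = r + 2*r²)
1/(14466 + y(q(G(-5)))) = 1/(14466 + 20*(1 + 2*20)) = 1/(14466 + 20*(1 + 40)) = 1/(14466 + 20*41) = 1/(14466 + 820) = 1/15286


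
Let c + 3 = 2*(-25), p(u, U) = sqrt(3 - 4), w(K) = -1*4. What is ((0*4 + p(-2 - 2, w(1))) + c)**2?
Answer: (53 - I)**2 ≈ 2808.0 - 106.0*I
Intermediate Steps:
w(K) = -4
p(u, U) = I (p(u, U) = sqrt(-1) = I)
c = -53 (c = -3 + 2*(-25) = -3 - 50 = -53)
((0*4 + p(-2 - 2, w(1))) + c)**2 = ((0*4 + I) - 53)**2 = ((0 + I) - 53)**2 = (I - 53)**2 = (-53 + I)**2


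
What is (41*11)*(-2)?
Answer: -902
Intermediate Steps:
(41*11)*(-2) = 451*(-2) = -902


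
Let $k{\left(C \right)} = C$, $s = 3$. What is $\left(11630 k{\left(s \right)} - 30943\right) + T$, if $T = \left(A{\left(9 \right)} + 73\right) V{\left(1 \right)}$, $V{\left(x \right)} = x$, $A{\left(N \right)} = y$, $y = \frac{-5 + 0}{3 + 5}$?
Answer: $\frac{32155}{8} \approx 4019.4$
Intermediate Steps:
$y = - \frac{5}{8} \approx -0.625$
$A{\left(N \right)} = - \frac{5}{8}$
$T = \frac{579}{8}$ ($T = \left(- \frac{5}{8} + 73\right) 1 = \frac{579}{8} \cdot 1 = \frac{579}{8} \approx 72.375$)
$\left(11630 k{\left(s \right)} - 30943\right) + T = \left(11630 \cdot 3 - 30943\right) + \frac{579}{8} = \left(34890 - 30943\right) + \frac{579}{8} = 3947 + \frac{579}{8} = \frac{32155}{8}$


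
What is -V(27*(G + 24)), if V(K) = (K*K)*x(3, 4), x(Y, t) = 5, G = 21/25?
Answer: -281132289/125 ≈ -2.2491e+6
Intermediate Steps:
G = 21/25 (G = 21*(1/25) = 21/25 ≈ 0.84000)
V(K) = 5*K² (V(K) = (K*K)*5 = K²*5 = 5*K²)
-V(27*(G + 24)) = -5*(27*(21/25 + 24))² = -5*(27*(621/25))² = -5*(16767/25)² = -5*281132289/625 = -1*281132289/125 = -281132289/125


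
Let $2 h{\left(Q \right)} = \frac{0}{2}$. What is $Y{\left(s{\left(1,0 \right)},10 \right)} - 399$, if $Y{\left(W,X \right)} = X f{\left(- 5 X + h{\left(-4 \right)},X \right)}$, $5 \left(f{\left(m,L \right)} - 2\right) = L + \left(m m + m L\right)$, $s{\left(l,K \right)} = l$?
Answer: $3641$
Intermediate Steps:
$h{\left(Q \right)} = 0$ ($h{\left(Q \right)} = \frac{0 \cdot \frac{1}{2}}{2} = \frac{1}{2} \cdot 0 = 0$)
$f{\left(m,L \right)} = 2 + \frac{L}{5} + \frac{m^{2}}{5} + \frac{L m}{5}$ ($f{\left(m,L \right)} = 2 + \frac{L + \left(m m + m L\right)}{5} = 2 + \frac{L + \left(m^{2} + L m\right)}{5} = 2 + \frac{L + m^{2} + L m}{5} = 2 + \left(\frac{L}{5} + \frac{m^{2}}{5} + \frac{L m}{5}\right) = 2 + \frac{L}{5} + \frac{m^{2}}{5} + \frac{L m}{5}$)
$Y{\left(W,X \right)} = X \left(2 + 4 X^{2} + \frac{X}{5}\right)$ ($Y{\left(W,X \right)} = X \left(2 + \frac{X}{5} + \frac{\left(- 5 X + 0\right)^{2}}{5} + \frac{X \left(- 5 X + 0\right)}{5}\right) = X \left(2 + \frac{X}{5} + \frac{\left(- 5 X\right)^{2}}{5} + \frac{X \left(- 5 X\right)}{5}\right) = X \left(2 + \frac{X}{5} + \frac{25 X^{2}}{5} - X^{2}\right) = X \left(2 + \frac{X}{5} + 5 X^{2} - X^{2}\right) = X \left(2 + 4 X^{2} + \frac{X}{5}\right)$)
$Y{\left(s{\left(1,0 \right)},10 \right)} - 399 = \frac{1}{5} \cdot 10 \left(10 + 10 + 20 \cdot 10^{2}\right) - 399 = \frac{1}{5} \cdot 10 \left(10 + 10 + 20 \cdot 100\right) - 399 = \frac{1}{5} \cdot 10 \left(10 + 10 + 2000\right) - 399 = \frac{1}{5} \cdot 10 \cdot 2020 - 399 = 4040 - 399 = 3641$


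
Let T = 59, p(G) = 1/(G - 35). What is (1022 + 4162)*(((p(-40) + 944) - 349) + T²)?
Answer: 528247872/25 ≈ 2.1130e+7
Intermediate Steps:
p(G) = 1/(-35 + G)
(1022 + 4162)*(((p(-40) + 944) - 349) + T²) = (1022 + 4162)*(((1/(-35 - 40) + 944) - 349) + 59²) = 5184*(((1/(-75) + 944) - 349) + 3481) = 5184*(((-1/75 + 944) - 349) + 3481) = 5184*((70799/75 - 349) + 3481) = 5184*(44624/75 + 3481) = 5184*(305699/75) = 528247872/25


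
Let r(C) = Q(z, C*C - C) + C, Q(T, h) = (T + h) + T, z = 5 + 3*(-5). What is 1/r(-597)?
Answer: 1/356389 ≈ 2.8059e-6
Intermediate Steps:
z = -10 (z = 5 - 15 = -10)
Q(T, h) = h + 2*T
r(C) = -20 + C² (r(C) = ((C*C - C) + 2*(-10)) + C = ((C² - C) - 20) + C = (-20 + C² - C) + C = -20 + C²)
1/r(-597) = 1/(-20 + (-597)²) = 1/(-20 + 356409) = 1/356389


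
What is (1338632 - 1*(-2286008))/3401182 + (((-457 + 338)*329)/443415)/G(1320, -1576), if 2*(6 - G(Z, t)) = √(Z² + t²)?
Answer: 20214777594552663/18968533520177110 + 5593*√66034/16731124815 ≈ 1.0658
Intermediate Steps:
G(Z, t) = 6 - √(Z² + t²)/2
(1338632 - 1*(-2286008))/3401182 + (((-457 + 338)*329)/443415)/G(1320, -1576) = (1338632 - 1*(-2286008))/3401182 + (((-457 + 338)*329)/443415)/(6 - √(1320² + (-1576)²)/2) = (1338632 + 2286008)*(1/3401182) + (-119*329*(1/443415))/(6 - √(1742400 + 2483776)/2) = 3624640*(1/3401182) + (-39151*1/443415)/(6 - 4*√66034) = 1812320/1700591 - 5593/(63345*(6 - 4*√66034))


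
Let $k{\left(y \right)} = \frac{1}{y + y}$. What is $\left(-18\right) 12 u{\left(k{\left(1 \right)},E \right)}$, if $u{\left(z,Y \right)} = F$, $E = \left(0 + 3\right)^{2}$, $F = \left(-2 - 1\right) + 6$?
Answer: $-648$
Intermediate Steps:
$F = 3$ ($F = -3 + 6 = 3$)
$E = 9$ ($E = 3^{2} = 9$)
$k{\left(y \right)} = \frac{1}{2 y}$
$u{\left(z,Y \right)} = 3$
$\left(-18\right) 12 u{\left(k{\left(1 \right)},E \right)} = \left(-18\right) 12 \cdot 3 = \left(-216\right) 3 = -648$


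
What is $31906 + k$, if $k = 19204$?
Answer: $51110$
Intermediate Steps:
$31906 + k = 31906 + 19204 = 51110$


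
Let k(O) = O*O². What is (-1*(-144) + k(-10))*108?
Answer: -92448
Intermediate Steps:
k(O) = O³
(-1*(-144) + k(-10))*108 = (-1*(-144) + (-10)³)*108 = (144 - 1000)*108 = -856*108 = -92448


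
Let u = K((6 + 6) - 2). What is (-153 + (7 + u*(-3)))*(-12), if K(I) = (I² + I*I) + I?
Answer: 9312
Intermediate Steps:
K(I) = I + 2*I² (K(I) = (I² + I²) + I = 2*I² + I = I + 2*I²)
u = 210 (u = ((6 + 6) - 2)*(1 + 2*((6 + 6) - 2)) = (12 - 2)*(1 + 2*(12 - 2)) = 10*(1 + 2*10) = 10*(1 + 20) = 10*21 = 210)
(-153 + (7 + u*(-3)))*(-12) = (-153 + (7 + 210*(-3)))*(-12) = (-153 + (7 - 630))*(-12) = (-153 - 623)*(-12) = -776*(-12) = 9312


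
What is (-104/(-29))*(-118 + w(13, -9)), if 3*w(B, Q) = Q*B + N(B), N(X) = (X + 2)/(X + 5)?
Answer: -146692/261 ≈ -562.04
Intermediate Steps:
N(X) = (2 + X)/(5 + X)
w(B, Q) = B*Q/3 + (2 + B)/(3*(5 + B)) (w(B, Q) = (Q*B + (2 + B)/(5 + B))/3 = (B*Q + (2 + B)/(5 + B))/3 = B*Q/3 + (2 + B)/(3*(5 + B)))
(-104/(-29))*(-118 + w(13, -9)) = (-104/(-29))*(-118 + (2 + 13 + 13*(-9)*(5 + 13))/(3*(5 + 13))) = (-104*(-1/29))*(-118 + (⅓)*(2 + 13 + 13*(-9)*18)/18) = 104*(-118 + (⅓)*(1/18)*(2 + 13 - 2106))/29 = 104*(-118 + (⅓)*(1/18)*(-2091))/29 = 104*(-118 - 697/18)/29 = (104/29)*(-2821/18) = -146692/261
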